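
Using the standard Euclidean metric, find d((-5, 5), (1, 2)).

√(Σ(x_i - y_i)²) = √((-5 - 1)² + (5 - 2)²)
= √((-6)² + 3²) = √(36 + 9) = √45 ≈ 6.7082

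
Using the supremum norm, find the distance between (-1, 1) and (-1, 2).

max(|x_i - y_i|) = max(|-1 - (-1)|, |1 - 2|) = max(0, 1) = 1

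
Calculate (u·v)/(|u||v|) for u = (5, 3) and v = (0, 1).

With u = (5, 3), v = (0, 1):
u·v = 5·0 + 3·1 = 0 + 3 = 3.
|u| = √(5² + 3²) = √34, |v| = √(0² + 1²) = √1, so |u||v| = √(34·1) = √34.
cos θ = (u·v)/(|u||v|) = 3/√34 ≈ 0.5145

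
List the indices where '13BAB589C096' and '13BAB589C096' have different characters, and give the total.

Differing positions: none. Hamming distance = 0.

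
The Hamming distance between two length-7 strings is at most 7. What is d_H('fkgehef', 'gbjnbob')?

Differing positions: 1, 2, 3, 4, 5, 6, 7. Hamming distance = 7. The maximum possible Hamming distance for length-7 strings is 7, so d_H/7 = 7/7 = 1.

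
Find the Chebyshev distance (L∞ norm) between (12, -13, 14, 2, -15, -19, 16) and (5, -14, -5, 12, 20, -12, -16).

max(|x_i - y_i|) = max(|12 - 5|, |-13 - (-14)|, |14 - (-5)|, |2 - 12|, |-15 - 20|, |-19 - (-12)|, |16 - (-16)|) = max(7, 1, 19, 10, 35, 7, 32) = 35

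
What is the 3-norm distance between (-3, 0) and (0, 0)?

(Σ|x_i - y_i|^3)^(1/3) = (|-3 - 0|^3 + |0 - 0|^3)^(1/3)
= (3^3 + 0^3)^(1/3) = (27 + 0)^(1/3) = (27)^(1/3) = 3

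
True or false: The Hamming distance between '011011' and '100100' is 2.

Differing positions: 1, 2, 3, 4, 5, 6. Hamming distance = 6, so the claim that d_H = 2 is false.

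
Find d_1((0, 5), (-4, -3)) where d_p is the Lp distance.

Σ|x_i - y_i| = |0 - (-4)| + |5 - (-3)| = 4 + 8 = 12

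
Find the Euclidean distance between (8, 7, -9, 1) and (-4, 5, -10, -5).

√(Σ(x_i - y_i)²) = √((8 - (-4))² + (7 - 5)² + (-9 - (-10))² + (1 - (-5))²)
= √(12² + 2² + 1² + 6²) = √(144 + 4 + 1 + 36) = √185 ≈ 13.6015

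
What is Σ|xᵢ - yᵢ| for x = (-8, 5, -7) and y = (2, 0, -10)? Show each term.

Σ|x_i - y_i| = |-8 - 2| + |5 - 0| + |-7 - (-10)| = 10 + 5 + 3 = 18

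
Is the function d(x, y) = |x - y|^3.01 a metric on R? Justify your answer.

No. d(x,y) = |x-y|^3.01 fails the triangle inequality since p = 3.01 > 1. Counterexample: x = 5, y = 17, z = 19. d(x,z) = |5 - 19|^3.01 = 14^3.01 ≈ 2817.3797, but d(x,y) + d(y,z) = 12^3.01 + 2^3.01 ≈ 1771.4771 + 8.0556 = 1779.5327. Since 2817.3797 > 1779.5327, the triangle inequality is violated.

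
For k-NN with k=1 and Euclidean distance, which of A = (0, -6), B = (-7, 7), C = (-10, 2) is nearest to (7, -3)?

Distances: d(A) ≈ 7.6158, d(B) ≈ 17.2047, d(C) ≈ 17.72. Nearest: A = (0, -6) with distance 7.6158.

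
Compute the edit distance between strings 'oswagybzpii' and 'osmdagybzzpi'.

Let D[i][j] be the edit distance between the first i characters of 'oswagybzpii' and the first j characters of 'osmdagybzzpi', with D[i][0] = i, D[0][j] = j, and D[i][j] = D[i-1][j-1] if the characters match, else 1 + min(D[i-1][j], D[i][j-1], D[i-1][j-1]). Filling the table (rows: prefixes of 'oswagybzpii', columns: prefixes of 'osmdagybzzpi'):
     ε  o  s  m  d  a  g  y  b  z  z  p  i
  ε  0  1  2  3  4  5  6  7  8  9 10 11 12
  o  1  0  1  2  3  4  5  6  7  8  9 10 11
  s  2  1  0  1  2  3  4  5  6  7  8  9 10
  w  3  2  1  1  2  3  4  5  6  7  8  9 10
  a  4  3  2  2  2  2  3  4  5  6  7  8  9
  g  5  4  3  3  3  3  2  3  4  5  6  7  8
  y  6  5  4  4  4  4  3  2  3  4  5  6  7
  b  7  6  5  5  5  5  4  3  2  3  4  5  6
  z  8  7  6  6  6  6  5  4  3  2  3  4  5
  p  9  8  7  7  7  7  6  5  4  3  3  3  4
  i 10  9  8  8  8  8  7  6  5  4  4  4  3
  i 11 10  9  9  9  9  8  7  6  5  5  5  4
The bottom-right entry gives D[11][12] = 4, so no sequence of fewer than 4 edits works. Backtracking through the table gives one optimal edit sequence (4 edits):
  oswagybzpii → osmwagybzpii (ins m @3)
  osmwagybzpii → osmdagybzpii (sub w→d @4)
  osmdagybzpii → osmdagybzzii (sub p→z @10)
  osmdagybzzii → osmdagybzzpi (sub i→p @11)
Edit distance = 4.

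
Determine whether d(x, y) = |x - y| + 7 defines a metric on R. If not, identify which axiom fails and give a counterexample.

No. d fails identity of indiscernibles (specifically d(x,x) = 0): d(2, 2) = |2 - 2| + 7 = 0 + 7 = 7 ≠ 0.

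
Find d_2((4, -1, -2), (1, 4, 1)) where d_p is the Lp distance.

(Σ|x_i - y_i|^2)^(1/2) = (|4 - 1|^2 + |-1 - 4|^2 + |-2 - 1|^2)^(1/2)
= (3^2 + 5^2 + 3^2)^(1/2) = (9 + 25 + 9)^(1/2) = (43)^(1/2) ≈ 6.5574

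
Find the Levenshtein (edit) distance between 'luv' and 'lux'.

Let D[i][j] be the edit distance between the first i characters of 'luv' and the first j characters of 'lux', with D[i][0] = i, D[0][j] = j, and D[i][j] = D[i-1][j-1] if the characters match, else 1 + min(D[i-1][j], D[i][j-1], D[i-1][j-1]). Filling the table (rows: prefixes of 'luv', columns: prefixes of 'lux'):
     ε  l  u  x
  ε  0  1  2  3
  l  1  0  1  2
  u  2  1  0  1
  v  3  2  1  1
The bottom-right entry gives D[3][3] = 1, so no sequence of fewer than 1 edit works. Backtracking through the table gives one optimal edit sequence (1 edit):
  luv → lux (sub v→x @3)
Edit distance = 1.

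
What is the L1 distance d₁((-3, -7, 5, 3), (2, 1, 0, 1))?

Σ|x_i - y_i| = |-3 - 2| + |-7 - 1| + |5 - 0| + |3 - 1| = 5 + 8 + 5 + 2 = 20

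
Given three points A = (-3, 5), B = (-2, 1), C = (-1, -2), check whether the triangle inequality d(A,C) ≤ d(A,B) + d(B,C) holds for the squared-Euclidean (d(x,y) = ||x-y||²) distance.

d(A,B) = 1² + 4² = 17, d(B,C) = 1² + 3² = 10, d(A,C) = 2² + 7² = 53.
d(A,C) = 53 > 17 + 10 = 27. Triangle inequality is VIOLATED. (Squared-Euclidean is not a metric — this is a counterexample.)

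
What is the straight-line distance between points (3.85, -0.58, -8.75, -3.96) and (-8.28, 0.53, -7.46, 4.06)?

√(Σ(x_i - y_i)²) = √((3.85 - (-8.28))² + (-0.58 - 0.53)² + (-8.75 - (-7.46))² + (-3.96 - 4.06)²)
= √(12.13² + (-1.11)² + (-1.29)² + (-8.02)²) = √(147.1369 + 1.2321 + 1.6641 + 64.3204) = √214.3535 ≈ 14.6408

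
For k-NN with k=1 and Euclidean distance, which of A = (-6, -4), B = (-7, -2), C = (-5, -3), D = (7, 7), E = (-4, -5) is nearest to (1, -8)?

Distances: d(A) ≈ 8.0623, d(B) = 10, d(C) ≈ 7.8102, d(D) ≈ 16.1555, d(E) ≈ 5.831. Nearest: E = (-4, -5) with distance 5.831.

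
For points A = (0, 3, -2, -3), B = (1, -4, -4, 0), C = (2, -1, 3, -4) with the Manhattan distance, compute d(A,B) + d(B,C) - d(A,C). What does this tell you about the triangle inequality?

d(A,B) = 1 + 7 + 2 + 3 = 13, d(B,C) = 1 + 3 + 7 + 4 = 15, d(A,C) = 2 + 4 + 5 + 1 = 12.
d(A,B) + d(B,C) - d(A,C) = 13 + 15 - 12 = 28 - 12 = 16. This is ≥ 0, so the triangle inequality holds for these points.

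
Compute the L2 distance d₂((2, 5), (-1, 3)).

√(Σ(x_i - y_i)²) = √((2 - (-1))² + (5 - 3)²)
= √(3² + 2²) = √(9 + 4) = √13 ≈ 3.6056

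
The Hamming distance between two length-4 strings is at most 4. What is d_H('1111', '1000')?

Differing positions: 2, 3, 4. Hamming distance = 3. The maximum possible Hamming distance for length-4 strings is 4, so d_H/4 = 3/4 = 0.75.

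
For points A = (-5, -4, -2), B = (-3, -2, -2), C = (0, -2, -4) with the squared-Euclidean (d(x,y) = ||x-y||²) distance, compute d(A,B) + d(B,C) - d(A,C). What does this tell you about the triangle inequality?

d(A,B) = 2² + 2² + 0² = 8, d(B,C) = 3² + 0² + 2² = 13, d(A,C) = 5² + 2² + 2² = 33.
d(A,B) + d(B,C) - d(A,C) = 8 + 13 - 33 = 21 - 33 = -12. This is < 0, so the triangle inequality FAILS for these points (squared-Euclidean is not a metric).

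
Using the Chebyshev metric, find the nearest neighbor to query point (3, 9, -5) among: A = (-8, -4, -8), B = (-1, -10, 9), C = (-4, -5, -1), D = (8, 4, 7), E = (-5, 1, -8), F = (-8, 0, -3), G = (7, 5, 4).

Distances: d(A) = 13, d(B) = 19, d(C) = 14, d(D) = 12, d(E) = 8, d(F) = 11, d(G) = 9. Nearest: E = (-5, 1, -8) with distance 8.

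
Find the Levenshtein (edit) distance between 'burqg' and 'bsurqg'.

Let D[i][j] be the edit distance between the first i characters of 'burqg' and the first j characters of 'bsurqg', with D[i][0] = i, D[0][j] = j, and D[i][j] = D[i-1][j-1] if the characters match, else 1 + min(D[i-1][j], D[i][j-1], D[i-1][j-1]). Filling the table (rows: prefixes of 'burqg', columns: prefixes of 'bsurqg'):
     ε  b  s  u  r  q  g
  ε  0  1  2  3  4  5  6
  b  1  0  1  2  3  4  5
  u  2  1  1  1  2  3  4
  r  3  2  2  2  1  2  3
  q  4  3  3  3  2  1  2
  g  5  4  4  4  3  2  1
The bottom-right entry gives D[5][6] = 1, so no sequence of fewer than 1 edit works. Backtracking through the table gives one optimal edit sequence (1 edit):
  burqg → bsurqg (ins s @2)
Edit distance = 1.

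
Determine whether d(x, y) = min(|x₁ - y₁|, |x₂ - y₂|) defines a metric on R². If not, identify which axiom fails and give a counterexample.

No. d fails identity of indiscernibles: take x = (-4, 0) and y = (-4, 5). Then d(x,y) = min(|-4 - (-4)|, |0 - 5|) = min(0, 5) = 0, yet x ≠ y.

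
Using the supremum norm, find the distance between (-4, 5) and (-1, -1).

max(|x_i - y_i|) = max(|-4 - (-1)|, |5 - (-1)|) = max(3, 6) = 6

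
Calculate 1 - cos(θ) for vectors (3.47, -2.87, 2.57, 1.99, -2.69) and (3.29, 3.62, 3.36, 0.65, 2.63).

With u = (3.47, -2.87, 2.57, 1.99, -2.69), v = (3.29, 3.62, 3.36, 0.65, 2.63):
u·v = 3.47·3.29 + (-2.87)·3.62 + 2.57·3.36 + 1.99·0.65 + (-2.69)·2.63 = 11.4163 + (-10.3894) + 8.6352 + 1.2935 + (-7.0747) = 3.8809.
|u| = √(3.47² + (-2.87)² + 2.57² + 1.99² + (-2.69)²) = √(12.0409 + 8.2369 + 6.6049 + 3.9601 + 7.2361) = √38.0789, |v| = √(3.29² + 3.62² + 3.36² + 0.65² + 2.63²) = √(10.8241 + 13.1044 + 11.2896 + 0.4225 + 6.9169) = √42.5575.
cos θ = (u·v)/(|u||v|) = 3.8809/(√38.0789·√42.5575) ≈ 0.0964
Cosine distance = 1 - cos θ ≈ 1 - 0.0964 = 0.9036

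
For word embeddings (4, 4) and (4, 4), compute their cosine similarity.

With u = (4, 4), v = (4, 4):
u·v = 4·4 + 4·4 = 16 + 16 = 32.
|u| = √(4² + 4²) = √32, |v| = √(4² + 4²) = √32, so |u||v| = √(32·32) = √1024 = 32.
cos θ = (u·v)/(|u||v|) = 32/32 = 1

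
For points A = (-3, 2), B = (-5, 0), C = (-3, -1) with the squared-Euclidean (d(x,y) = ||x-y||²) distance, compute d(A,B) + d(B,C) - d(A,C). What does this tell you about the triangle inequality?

d(A,B) = 2² + 2² = 8, d(B,C) = 2² + 1² = 5, d(A,C) = 0² + 3² = 9.
d(A,B) + d(B,C) - d(A,C) = 8 + 5 - 9 = 13 - 9 = 4. This is ≥ 0, so the triangle inequality holds for these points.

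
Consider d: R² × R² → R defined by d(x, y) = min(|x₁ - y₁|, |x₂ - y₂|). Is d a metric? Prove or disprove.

No. d fails identity of indiscernibles: take x = (1, 0) and y = (1, 3). Then d(x,y) = min(|1 - 1|, |0 - 3|) = min(0, 3) = 0, yet x ≠ y.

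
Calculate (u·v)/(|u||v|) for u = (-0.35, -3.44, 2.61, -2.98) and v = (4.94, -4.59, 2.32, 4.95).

With u = (-0.35, -3.44, 2.61, -2.98), v = (4.94, -4.59, 2.32, 4.95):
u·v = (-0.35)·4.94 + (-3.44)·(-4.59) + 2.61·2.32 + (-2.98)·4.95 = (-1.729) + 15.7896 + 6.0552 + (-14.751) = 5.3648.
|u| = √((-0.35)² + (-3.44)² + 2.61² + (-2.98)²) = √(0.1225 + 11.8336 + 6.8121 + 8.8804) = √27.6486, |v| = √(4.94² + (-4.59)² + 2.32² + 4.95²) = √(24.4036 + 21.0681 + 5.3824 + 24.5025) = √75.3566.
cos θ = (u·v)/(|u||v|) = 5.3648/(√27.6486·√75.3566) ≈ 0.1175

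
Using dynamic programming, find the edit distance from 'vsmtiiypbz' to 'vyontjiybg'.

Let D[i][j] be the edit distance between the first i characters of 'vsmtiiypbz' and the first j characters of 'vyontjiybg', with D[i][0] = i, D[0][j] = j, and D[i][j] = D[i-1][j-1] if the characters match, else 1 + min(D[i-1][j], D[i][j-1], D[i-1][j-1]). Filling the table (rows: prefixes of 'vsmtiiypbz', columns: prefixes of 'vyontjiybg'):
     ε  v  y  o  n  t  j  i  y  b  g
  ε  0  1  2  3  4  5  6  7  8  9 10
  v  1  0  1  2  3  4  5  6  7  8  9
  s  2  1  1  2  3  4  5  6  7  8  9
  m  3  2  2  2  3  4  5  6  7  8  9
  t  4  3  3  3  3  3  4  5  6  7  8
  i  5  4  4  4  4  4  4  4  5  6  7
  i  6  5  5  5  5  5  5  4  5  6  7
  y  7  6  5  6  6  6  6  5  4  5  6
  p  8  7  6  6  7  7  7  6  5  5  6
  b  9  8  7  7  7  8  8  7  6  5  6
  z 10  9  8  8  8  8  9  8  7  6  6
The bottom-right entry gives D[10][10] = 6, so no sequence of fewer than 6 edits works. Backtracking through the table gives one optimal edit sequence (6 edits):
  vsmtiiypbz → vysmtiiypbz (ins y @2)
  vysmtiiypbz → vyomtiiypbz (sub s→o @3)
  vyomtiiypbz → vyontiiypbz (sub m→n @4)
  vyontiiypbz → vyontjiypbz (sub i→j @6)
  vyontjiypbz → vyontjiybz (del p @9)
  vyontjiybz → vyontjiybg (sub z→g @10)
Edit distance = 6.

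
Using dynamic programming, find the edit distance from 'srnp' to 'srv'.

Let D[i][j] be the edit distance between the first i characters of 'srnp' and the first j characters of 'srv', with D[i][0] = i, D[0][j] = j, and D[i][j] = D[i-1][j-1] if the characters match, else 1 + min(D[i-1][j], D[i][j-1], D[i-1][j-1]). Filling the table (rows: prefixes of 'srnp', columns: prefixes of 'srv'):
     ε  s  r  v
  ε  0  1  2  3
  s  1  0  1  2
  r  2  1  0  1
  n  3  2  1  1
  p  4  3  2  2
The bottom-right entry gives D[4][3] = 2, so no sequence of fewer than 2 edits works. Backtracking through the table gives one optimal edit sequence (2 edits):
  srnp → srp (del n @3)
  srp → srv (sub p→v @3)
Edit distance = 2.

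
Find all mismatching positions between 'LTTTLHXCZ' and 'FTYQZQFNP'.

Differing positions: 1, 3, 4, 5, 6, 7, 8, 9. Hamming distance = 8.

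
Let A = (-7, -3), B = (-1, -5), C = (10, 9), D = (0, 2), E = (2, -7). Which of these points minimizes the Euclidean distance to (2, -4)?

Distances: d(A) ≈ 9.0554, d(B) ≈ 3.1623, d(C) ≈ 15.2643, d(D) ≈ 6.3246, d(E) = 3. Nearest: E = (2, -7) with distance 3.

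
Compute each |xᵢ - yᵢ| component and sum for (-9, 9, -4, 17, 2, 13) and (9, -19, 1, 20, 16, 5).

Σ|x_i - y_i| = |-9 - 9| + |9 - (-19)| + |-4 - 1| + |17 - 20| + |2 - 16| + |13 - 5| = 18 + 28 + 5 + 3 + 14 + 8 = 76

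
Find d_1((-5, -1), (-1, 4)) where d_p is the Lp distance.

Σ|x_i - y_i| = |-5 - (-1)| + |-1 - 4| = 4 + 5 = 9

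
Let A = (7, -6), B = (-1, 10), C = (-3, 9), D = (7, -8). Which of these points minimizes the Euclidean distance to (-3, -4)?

Distances: d(A) ≈ 10.198, d(B) ≈ 14.1421, d(C) = 13, d(D) ≈ 10.7703. Nearest: A = (7, -6) with distance 10.198.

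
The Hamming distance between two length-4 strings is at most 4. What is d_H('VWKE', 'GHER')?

Differing positions: 1, 2, 3, 4. Hamming distance = 4. The maximum possible Hamming distance for length-4 strings is 4, so d_H/4 = 4/4 = 1.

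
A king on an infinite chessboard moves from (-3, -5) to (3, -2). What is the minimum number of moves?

max(|x_i - y_i|) = max(|-3 - 3|, |-5 - (-2)|) = max(6, 3) = 6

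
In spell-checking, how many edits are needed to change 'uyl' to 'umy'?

Let D[i][j] be the edit distance between the first i characters of 'uyl' and the first j characters of 'umy', with D[i][0] = i, D[0][j] = j, and D[i][j] = D[i-1][j-1] if the characters match, else 1 + min(D[i-1][j], D[i][j-1], D[i-1][j-1]). Filling the table (rows: prefixes of 'uyl', columns: prefixes of 'umy'):
     ε  u  m  y
  ε  0  1  2  3
  u  1  0  1  2
  y  2  1  1  1
  l  3  2  2  2
The bottom-right entry gives D[3][3] = 2, so no sequence of fewer than 2 edits works. Backtracking through the table gives one optimal edit sequence (2 edits):
  uyl → uml (sub y→m @2)
  uml → umy (sub l→y @3)
Edit distance = 2.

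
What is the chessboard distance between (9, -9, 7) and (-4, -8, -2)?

max(|x_i - y_i|) = max(|9 - (-4)|, |-9 - (-8)|, |7 - (-2)|) = max(13, 1, 9) = 13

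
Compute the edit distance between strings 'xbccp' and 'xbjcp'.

Let D[i][j] be the edit distance between the first i characters of 'xbccp' and the first j characters of 'xbjcp', with D[i][0] = i, D[0][j] = j, and D[i][j] = D[i-1][j-1] if the characters match, else 1 + min(D[i-1][j], D[i][j-1], D[i-1][j-1]). Filling the table (rows: prefixes of 'xbccp', columns: prefixes of 'xbjcp'):
     ε  x  b  j  c  p
  ε  0  1  2  3  4  5
  x  1  0  1  2  3  4
  b  2  1  0  1  2  3
  c  3  2  1  1  1  2
  c  4  3  2  2  1  2
  p  5  4  3  3  2  1
The bottom-right entry gives D[5][5] = 1, so no sequence of fewer than 1 edit works. Backtracking through the table gives one optimal edit sequence (1 edit):
  xbccp → xbjcp (sub c→j @3)
Edit distance = 1.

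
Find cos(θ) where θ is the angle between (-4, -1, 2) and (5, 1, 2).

With u = (-4, -1, 2), v = (5, 1, 2):
u·v = (-4)·5 + (-1)·1 + 2·2 = (-20) + (-1) + 4 = -17.
|u| = √((-4)² + (-1)² + 2²) = √21, |v| = √(5² + 1² + 2²) = √30, so |u||v| = √(21·30) = √630.
cos θ = (u·v)/(|u||v|) = -17/√630 ≈ -0.6773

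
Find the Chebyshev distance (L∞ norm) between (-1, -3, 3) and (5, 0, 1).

max(|x_i - y_i|) = max(|-1 - 5|, |-3 - 0|, |3 - 1|) = max(6, 3, 2) = 6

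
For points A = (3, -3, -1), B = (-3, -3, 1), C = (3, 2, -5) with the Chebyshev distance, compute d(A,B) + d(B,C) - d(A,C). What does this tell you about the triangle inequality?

d(A,B) = max(6, 0, 2) = 6, d(B,C) = max(6, 5, 6) = 6, d(A,C) = max(0, 5, 4) = 5.
d(A,B) + d(B,C) - d(A,C) = 6 + 6 - 5 = 12 - 5 = 7. This is ≥ 0, so the triangle inequality holds for these points.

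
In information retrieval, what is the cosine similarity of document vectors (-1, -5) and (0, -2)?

With u = (-1, -5), v = (0, -2):
u·v = (-1)·0 + (-5)·(-2) = 0 + 10 = 10.
|u| = √((-1)² + (-5)²) = √26, |v| = √(0² + (-2)²) = √4, so |u||v| = √(26·4) = √104.
cos θ = (u·v)/(|u||v|) = 10/√104 ≈ 0.9806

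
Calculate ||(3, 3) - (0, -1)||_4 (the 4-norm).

(Σ|x_i - y_i|^4)^(1/4) = (|3 - 0|^4 + |3 - (-1)|^4)^(1/4)
= (3^4 + 4^4)^(1/4) = (81 + 256)^(1/4) = (337)^(1/4) ≈ 4.2846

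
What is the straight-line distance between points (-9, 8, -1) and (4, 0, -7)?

√(Σ(x_i - y_i)²) = √((-9 - 4)² + (8 - 0)² + (-1 - (-7))²)
= √((-13)² + 8² + 6²) = √(169 + 64 + 36) = √269 ≈ 16.4012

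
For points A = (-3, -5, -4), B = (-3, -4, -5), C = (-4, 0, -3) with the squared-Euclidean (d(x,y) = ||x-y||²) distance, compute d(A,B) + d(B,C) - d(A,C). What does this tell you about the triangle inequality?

d(A,B) = 0² + 1² + 1² = 2, d(B,C) = 1² + 4² + 2² = 21, d(A,C) = 1² + 5² + 1² = 27.
d(A,B) + d(B,C) - d(A,C) = 2 + 21 - 27 = 23 - 27 = -4. This is < 0, so the triangle inequality FAILS for these points (squared-Euclidean is not a metric).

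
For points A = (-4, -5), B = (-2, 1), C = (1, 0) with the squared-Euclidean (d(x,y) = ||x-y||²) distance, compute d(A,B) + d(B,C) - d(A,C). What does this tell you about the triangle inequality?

d(A,B) = 2² + 6² = 40, d(B,C) = 3² + 1² = 10, d(A,C) = 5² + 5² = 50.
d(A,B) + d(B,C) - d(A,C) = 40 + 10 - 50 = 50 - 50 = 0. This is ≥ 0, so the triangle inequality holds for these points.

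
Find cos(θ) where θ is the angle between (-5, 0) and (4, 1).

With u = (-5, 0), v = (4, 1):
u·v = (-5)·4 + 0·1 = (-20) + 0 = -20.
|u| = √((-5)² + 0²) = √25, |v| = √(4² + 1²) = √17, so |u||v| = √(25·17) = √425.
cos θ = (u·v)/(|u||v|) = -20/√425 ≈ -0.9701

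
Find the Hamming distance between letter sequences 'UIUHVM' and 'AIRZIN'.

Differing positions: 1, 3, 4, 5, 6. Hamming distance = 5.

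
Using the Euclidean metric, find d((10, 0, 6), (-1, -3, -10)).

√(Σ(x_i - y_i)²) = √((10 - (-1))² + (0 - (-3))² + (6 - (-10))²)
= √(11² + 3² + 16²) = √(121 + 9 + 256) = √386 ≈ 19.6469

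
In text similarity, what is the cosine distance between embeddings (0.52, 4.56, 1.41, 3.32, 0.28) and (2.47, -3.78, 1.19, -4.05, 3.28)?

With u = (0.52, 4.56, 1.41, 3.32, 0.28), v = (2.47, -3.78, 1.19, -4.05, 3.28):
u·v = 0.52·2.47 + 4.56·(-3.78) + 1.41·1.19 + 3.32·(-4.05) + 0.28·3.28 = 1.2844 + (-17.2368) + 1.6779 + (-13.446) + 0.9184 = -26.8021.
|u| = √(0.52² + 4.56² + 1.41² + 3.32² + 0.28²) = √(0.2704 + 20.7936 + 1.9881 + 11.0224 + 0.0784) = √34.1529, |v| = √(2.47² + (-3.78)² + 1.19² + (-4.05)² + 3.28²) = √(6.1009 + 14.2884 + 1.4161 + 16.4025 + 10.7584) = √48.9663.
cos θ = (u·v)/(|u||v|) = -26.8021/(√34.1529·√48.9663) ≈ -0.6554
Cosine distance = 1 - cos θ ≈ 1 - (-0.6554) = 1.6554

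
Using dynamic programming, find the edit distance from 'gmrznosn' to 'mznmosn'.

Let D[i][j] be the edit distance between the first i characters of 'gmrznosn' and the first j characters of 'mznmosn', with D[i][0] = i, D[0][j] = j, and D[i][j] = D[i-1][j-1] if the characters match, else 1 + min(D[i-1][j], D[i][j-1], D[i-1][j-1]). Filling the table (rows: prefixes of 'gmrznosn', columns: prefixes of 'mznmosn'):
     ε  m  z  n  m  o  s  n
  ε  0  1  2  3  4  5  6  7
  g  1  1  2  3  4  5  6  7
  m  2  1  2  3  3  4  5  6
  r  3  2  2  3  4  4  5  6
  z  4  3  2  3  4  5  5  6
  n  5  4  3  2  3  4  5  5
  o  6  5  4  3  3  3  4  5
  s  7  6  5  4  4  4  3  4
  n  8  7  6  5  5  5  4  3
The bottom-right entry gives D[8][7] = 3, so no sequence of fewer than 3 edits works. Backtracking through the table gives one optimal edit sequence (3 edits):
  gmrznosn → mrznosn (del g @1)
  mrznosn → mznosn (del r @2)
  mznosn → mznmosn (ins m @4)
Edit distance = 3.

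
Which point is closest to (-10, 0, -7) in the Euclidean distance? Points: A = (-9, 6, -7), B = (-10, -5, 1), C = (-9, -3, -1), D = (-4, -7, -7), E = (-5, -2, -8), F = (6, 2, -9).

Distances: d(A) ≈ 6.0828, d(B) ≈ 9.434, d(C) ≈ 6.7823, d(D) ≈ 9.2195, d(E) ≈ 5.4772, d(F) ≈ 16.2481. Nearest: E = (-5, -2, -8) with distance 5.4772.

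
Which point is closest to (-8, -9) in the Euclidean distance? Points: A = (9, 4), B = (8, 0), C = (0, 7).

Distances: d(A) ≈ 21.4009, d(B) ≈ 18.3576, d(C) ≈ 17.8885. Nearest: C = (0, 7) with distance 17.8885.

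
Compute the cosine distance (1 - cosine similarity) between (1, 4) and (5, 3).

With u = (1, 4), v = (5, 3):
u·v = 1·5 + 4·3 = 5 + 12 = 17.
|u| = √(1² + 4²) = √17, |v| = √(5² + 3²) = √34, so |u||v| = √(17·34) = √578.
cos θ = (u·v)/(|u||v|) = 17/√578 ≈ 0.7071
Cosine distance = 1 - cos θ ≈ 1 - 0.7071 = 0.2929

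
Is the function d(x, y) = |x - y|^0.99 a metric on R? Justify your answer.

Yes. With 0 < p = 0.99 ≤ 1, d(x,y) = |x-y|^0.99 is a metric on R. Non-negativity and symmetry are immediate; |x-y|^0.99 = 0 ⟺ |x-y| = 0 ⟺ x = y. For the triangle inequality, the function t ↦ t^0.99 is subadditive on [0,∞) when p ≤ 1, so |x-z|^0.99 ≤ (|x-y| + |y-z|)^0.99 ≤ |x-y|^0.99 + |y-z|^0.99.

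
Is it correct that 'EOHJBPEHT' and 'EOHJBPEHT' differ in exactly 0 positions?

Differing positions: none. Hamming distance = 0, so the claim is true.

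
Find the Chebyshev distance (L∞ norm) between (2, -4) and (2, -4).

max(|x_i - y_i|) = max(|2 - 2|, |-4 - (-4)|) = max(0, 0) = 0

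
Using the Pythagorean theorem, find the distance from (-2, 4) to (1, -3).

√(Σ(x_i - y_i)²) = √((-2 - 1)² + (4 - (-3))²)
= √((-3)² + 7²) = √(9 + 49) = √58 ≈ 7.6158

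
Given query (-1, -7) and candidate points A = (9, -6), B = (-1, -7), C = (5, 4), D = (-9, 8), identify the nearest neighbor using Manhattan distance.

Distances: d(A) = 11, d(B) = 0, d(C) = 17, d(D) = 23. Nearest: B = (-1, -7) with distance 0.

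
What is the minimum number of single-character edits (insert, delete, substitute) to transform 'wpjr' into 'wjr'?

Let D[i][j] be the edit distance between the first i characters of 'wpjr' and the first j characters of 'wjr', with D[i][0] = i, D[0][j] = j, and D[i][j] = D[i-1][j-1] if the characters match, else 1 + min(D[i-1][j], D[i][j-1], D[i-1][j-1]). Filling the table (rows: prefixes of 'wpjr', columns: prefixes of 'wjr'):
     ε  w  j  r
  ε  0  1  2  3
  w  1  0  1  2
  p  2  1  1  2
  j  3  2  1  2
  r  4  3  2  1
The bottom-right entry gives D[4][3] = 1, so no sequence of fewer than 1 edit works. Backtracking through the table gives one optimal edit sequence (1 edit):
  wpjr → wjr (del p @2)
Edit distance = 1.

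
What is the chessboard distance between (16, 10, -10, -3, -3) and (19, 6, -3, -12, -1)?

max(|x_i - y_i|) = max(|16 - 19|, |10 - 6|, |-10 - (-3)|, |-3 - (-12)|, |-3 - (-1)|) = max(3, 4, 7, 9, 2) = 9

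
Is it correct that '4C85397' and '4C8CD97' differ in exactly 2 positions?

Differing positions: 4, 5. Hamming distance = 2, so the claim is true.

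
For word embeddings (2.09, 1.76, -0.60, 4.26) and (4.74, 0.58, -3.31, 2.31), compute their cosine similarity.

With u = (2.09, 1.76, -0.60, 4.26), v = (4.74, 0.58, -3.31, 2.31):
u·v = 2.09·4.74 + 1.76·0.58 + (-0.6)·(-3.31) + 4.26·2.31 = 9.9066 + 1.0208 + 1.986 + 9.8406 = 22.754.
|u| = √(2.09² + 1.76² + (-0.6)² + 4.26²) = √(4.3681 + 3.0976 + 0.36 + 18.1476) = √25.9733, |v| = √(4.74² + 0.58² + (-3.31)² + 2.31²) = √(22.4676 + 0.3364 + 10.9561 + 5.3361) = √39.0962.
cos θ = (u·v)/(|u||v|) = 22.754/(√25.9733·√39.0962) ≈ 0.714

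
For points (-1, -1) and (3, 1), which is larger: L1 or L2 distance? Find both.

L1 = |-1 - 3| + |-1 - 1| = 4 + 2 = 6
L2 = √(4² + 2²) = √20 ≈ 4.4721
L1 ≥ L2 always (equality iff movement is along one axis); L1 > L2 here.
Ratio L1/L2 = 6/√20 ≈ 1.3416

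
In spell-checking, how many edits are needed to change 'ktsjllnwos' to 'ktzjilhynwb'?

Let D[i][j] be the edit distance between the first i characters of 'ktsjllnwos' and the first j characters of 'ktzjilhynwb', with D[i][0] = i, D[0][j] = j, and D[i][j] = D[i-1][j-1] if the characters match, else 1 + min(D[i-1][j], D[i][j-1], D[i-1][j-1]). Filling the table (rows: prefixes of 'ktsjllnwos', columns: prefixes of 'ktzjilhynwb'):
     ε  k  t  z  j  i  l  h  y  n  w  b
  ε  0  1  2  3  4  5  6  7  8  9 10 11
  k  1  0  1  2  3  4  5  6  7  8  9 10
  t  2  1  0  1  2  3  4  5  6  7  8  9
  s  3  2  1  1  2  3  4  5  6  7  8  9
  j  4  3  2  2  1  2  3  4  5  6  7  8
  l  5  4  3  3  2  2  2  3  4  5  6  7
  l  6  5  4  4  3  3  2  3  4  5  6  7
  n  7  6  5  5  4  4  3  3  4  4  5  6
  w  8  7  6  6  5  5  4  4  4  5  4  5
  o  9  8  7  7  6  6  5  5  5  5  5  5
  s 10  9  8  8  7  7  6  6  6  6  6  6
The bottom-right entry gives D[10][11] = 6, so no sequence of fewer than 6 edits works. Backtracking through the table gives one optimal edit sequence (6 edits):
  ktsjllnwos → ktzjllnwos (sub s→z @3)
  ktzjllnwos → ktzjillnwos (ins i @5)
  ktzjillnwos → ktzjilhlnwos (ins h @7)
  ktzjilhlnwos → ktzjilhynwos (sub l→y @8)
  ktzjilhynwos → ktzjilhynws (del o @11)
  ktzjilhynws → ktzjilhynwb (sub s→b @11)
Edit distance = 6.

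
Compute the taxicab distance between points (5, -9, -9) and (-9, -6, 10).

Σ|x_i - y_i| = |5 - (-9)| + |-9 - (-6)| + |-9 - 10| = 14 + 3 + 19 = 36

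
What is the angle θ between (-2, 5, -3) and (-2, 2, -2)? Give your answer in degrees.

With u = (-2, 5, -3), v = (-2, 2, -2):
u·v = (-2)·(-2) + 5·2 + (-3)·(-2) = 4 + 10 + 6 = 20.
|u| = √((-2)² + 5² + (-3)²) = √38, |v| = √((-2)² + 2² + (-2)²) = √12, so |u||v| = √(38·12) = √456.
cos θ = (u·v)/(|u||v|) = 20/√456 ≈ 0.936586
θ = arccos(0.936586) ≈ 20.51°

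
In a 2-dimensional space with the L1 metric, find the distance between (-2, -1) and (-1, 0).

Σ|x_i - y_i| = |-2 - (-1)| + |-1 - 0| = 1 + 1 = 2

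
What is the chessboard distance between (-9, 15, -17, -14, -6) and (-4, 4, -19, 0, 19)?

max(|x_i - y_i|) = max(|-9 - (-4)|, |15 - 4|, |-17 - (-19)|, |-14 - 0|, |-6 - 19|) = max(5, 11, 2, 14, 25) = 25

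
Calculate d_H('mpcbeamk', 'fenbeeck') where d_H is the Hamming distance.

Differing positions: 1, 2, 3, 6, 7. Hamming distance = 5.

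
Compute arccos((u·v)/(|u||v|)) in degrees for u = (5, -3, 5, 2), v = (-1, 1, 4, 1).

With u = (5, -3, 5, 2), v = (-1, 1, 4, 1):
u·v = 5·(-1) + (-3)·1 + 5·4 + 2·1 = (-5) + (-3) + 20 + 2 = 14.
|u| = √(5² + (-3)² + 5² + 2²) = √63, |v| = √((-1)² + 1² + 4² + 1²) = √19, so |u||v| = √(63·19) = √1197.
cos θ = (u·v)/(|u||v|) = 14/√1197 ≈ 0.404651
θ = arccos(0.404651) ≈ 66.13°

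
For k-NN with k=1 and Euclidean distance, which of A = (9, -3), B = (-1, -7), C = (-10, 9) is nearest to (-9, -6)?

Distances: d(A) ≈ 18.2483, d(B) ≈ 8.0623, d(C) ≈ 15.0333. Nearest: B = (-1, -7) with distance 8.0623.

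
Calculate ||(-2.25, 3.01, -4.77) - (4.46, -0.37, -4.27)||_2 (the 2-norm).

(Σ|x_i - y_i|^2)^(1/2) = (|-2.25 - 4.46|^2 + |3.01 - (-0.37)|^2 + |-4.77 - (-4.27)|^2)^(1/2)
= (6.71^2 + 3.38^2 + 0.5^2)^(1/2) = (45.0241 + 11.4244 + 0.25)^(1/2) = (56.6985)^(1/2) ≈ 7.5298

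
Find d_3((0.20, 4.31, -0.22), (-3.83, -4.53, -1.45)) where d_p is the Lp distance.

(Σ|x_i - y_i|^3)^(1/3) = (|0.2 - (-3.83)|^3 + |4.31 - (-4.53)|^3 + |-0.22 - (-1.45)|^3)^(1/3)
= (4.03^3 + 8.84^3 + 1.23^3)^(1/3) ≈ (65.4508 + 690.8071 + 1.8609)^(1/3) = (758.1188)^(1/3) ≈ 9.1183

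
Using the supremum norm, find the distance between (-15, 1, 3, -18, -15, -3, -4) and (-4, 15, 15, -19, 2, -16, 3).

max(|x_i - y_i|) = max(|-15 - (-4)|, |1 - 15|, |3 - 15|, |-18 - (-19)|, |-15 - 2|, |-3 - (-16)|, |-4 - 3|) = max(11, 14, 12, 1, 17, 13, 7) = 17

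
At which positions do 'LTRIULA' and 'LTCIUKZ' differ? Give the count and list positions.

Differing positions: 3, 6, 7. Hamming distance = 3.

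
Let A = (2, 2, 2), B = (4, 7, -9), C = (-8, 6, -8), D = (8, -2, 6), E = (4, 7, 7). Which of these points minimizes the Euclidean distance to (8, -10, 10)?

Distances: d(A) ≈ 15.6205, d(B) ≈ 25.807, d(C) ≈ 28.9137, d(D) ≈ 8.9443, d(E) ≈ 17.72. Nearest: D = (8, -2, 6) with distance 8.9443.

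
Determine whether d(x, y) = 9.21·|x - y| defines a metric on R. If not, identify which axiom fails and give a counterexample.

Yes. Since |x - y| is a metric on R and 9.21 > 0, the positive scalar multiple 9.21·|x - y| is also a metric: scaling by a positive constant preserves non-negativity, identity (d=0 ⟺ |x-y|=0 ⟺ x=y), symmetry, and the triangle inequality.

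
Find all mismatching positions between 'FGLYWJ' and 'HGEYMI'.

Differing positions: 1, 3, 5, 6. Hamming distance = 4.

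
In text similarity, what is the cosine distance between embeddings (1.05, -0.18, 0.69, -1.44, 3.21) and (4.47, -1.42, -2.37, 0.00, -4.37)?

With u = (1.05, -0.18, 0.69, -1.44, 3.21), v = (4.47, -1.42, -2.37, 0.00, -4.37):
u·v = 1.05·4.47 + (-0.18)·(-1.42) + 0.69·(-2.37) + (-1.44)·0 + 3.21·(-4.37) = 4.6935 + 0.2556 + (-1.6353) + 0 + (-14.0277) = -10.7139.
|u| = √(1.05² + (-0.18)² + 0.69² + (-1.44)² + 3.21²) = √(1.1025 + 0.0324 + 0.4761 + 2.0736 + 10.3041) = √13.9887, |v| = √(4.47² + (-1.42)² + (-2.37)² + 0² + (-4.37)²) = √(19.9809 + 2.0164 + 5.6169 + 0 + 19.0969) = √46.7111.
cos θ = (u·v)/(|u||v|) = -10.7139/(√13.9887·√46.7111) ≈ -0.4191
Cosine distance = 1 - cos θ ≈ 1 - (-0.4191) = 1.4191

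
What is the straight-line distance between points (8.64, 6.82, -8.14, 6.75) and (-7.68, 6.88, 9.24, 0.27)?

√(Σ(x_i - y_i)²) = √((8.64 - (-7.68))² + (6.82 - 6.88)² + (-8.14 - 9.24)² + (6.75 - 0.27)²)
= √(16.32² + (-0.06)² + (-17.38)² + 6.48²) = √(266.3424 + 0.0036 + 302.0644 + 41.9904) = √610.4008 ≈ 24.7063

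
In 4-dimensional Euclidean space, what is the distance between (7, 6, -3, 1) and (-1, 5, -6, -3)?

√(Σ(x_i - y_i)²) = √((7 - (-1))² + (6 - 5)² + (-3 - (-6))² + (1 - (-3))²)
= √(8² + 1² + 3² + 4²) = √(64 + 1 + 9 + 16) = √90 ≈ 9.4868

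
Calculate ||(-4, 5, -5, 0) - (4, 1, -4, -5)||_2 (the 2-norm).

(Σ|x_i - y_i|^2)^(1/2) = (|-4 - 4|^2 + |5 - 1|^2 + |-5 - (-4)|^2 + |0 - (-5)|^2)^(1/2)
= (8^2 + 4^2 + 1^2 + 5^2)^(1/2) = (64 + 16 + 1 + 25)^(1/2) = (106)^(1/2) ≈ 10.2956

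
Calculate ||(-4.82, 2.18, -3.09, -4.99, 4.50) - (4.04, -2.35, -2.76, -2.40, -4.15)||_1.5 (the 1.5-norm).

(Σ|x_i - y_i|^1.5)^(1/1.5) = (|-4.82 - 4.04|^1.5 + |2.18 - (-2.35)|^1.5 + |-3.09 - (-2.76)|^1.5 + |-4.99 - (-2.4)|^1.5 + |4.5 - (-4.15)|^1.5)^(1/1.5)
= (8.86^1.5 + 4.53^1.5 + 0.33^1.5 + 2.59^1.5 + 8.65^1.5)^(1/1.5) ≈ (26.3725 + 9.6416 + 0.1896 + 4.1682 + 25.4404)^(1/1.5) = (65.8123)^(1/1.5) ≈ 16.3006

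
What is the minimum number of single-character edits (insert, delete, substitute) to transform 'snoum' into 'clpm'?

Let D[i][j] be the edit distance between the first i characters of 'snoum' and the first j characters of 'clpm', with D[i][0] = i, D[0][j] = j, and D[i][j] = D[i-1][j-1] if the characters match, else 1 + min(D[i-1][j], D[i][j-1], D[i-1][j-1]). Filling the table (rows: prefixes of 'snoum', columns: prefixes of 'clpm'):
     ε  c  l  p  m
  ε  0  1  2  3  4
  s  1  1  2  3  4
  n  2  2  2  3  4
  o  3  3  3  3  4
  u  4  4  4  4  4
  m  5  5  5  5  4
The bottom-right entry gives D[5][4] = 4, so no sequence of fewer than 4 edits works. Backtracking through the table gives one optimal edit sequence (4 edits):
  snoum → noum (del s @1)
  noum → coum (sub n→c @1)
  coum → clum (sub o→l @2)
  clum → clpm (sub u→p @3)
Edit distance = 4.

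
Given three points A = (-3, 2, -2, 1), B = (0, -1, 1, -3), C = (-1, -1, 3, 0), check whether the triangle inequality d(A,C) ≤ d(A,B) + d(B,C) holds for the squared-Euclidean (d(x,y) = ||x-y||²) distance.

d(A,B) = 3² + 3² + 3² + 4² = 43, d(B,C) = 1² + 0² + 2² + 3² = 14, d(A,C) = 2² + 3² + 5² + 1² = 39.
d(A,C) = 39 ≤ 43 + 14 = 57. Triangle inequality is satisfied.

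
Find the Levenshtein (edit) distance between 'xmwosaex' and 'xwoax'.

Let D[i][j] be the edit distance between the first i characters of 'xmwosaex' and the first j characters of 'xwoax', with D[i][0] = i, D[0][j] = j, and D[i][j] = D[i-1][j-1] if the characters match, else 1 + min(D[i-1][j], D[i][j-1], D[i-1][j-1]). Filling the table (rows: prefixes of 'xmwosaex', columns: prefixes of 'xwoax'):
     ε  x  w  o  a  x
  ε  0  1  2  3  4  5
  x  1  0  1  2  3  4
  m  2  1  1  2  3  4
  w  3  2  1  2  3  4
  o  4  3  2  1  2  3
  s  5  4  3  2  2  3
  a  6  5  4  3  2  3
  e  7  6  5  4  3  3
  x  8  7  6  5  4  3
The bottom-right entry gives D[8][5] = 3, so no sequence of fewer than 3 edits works. Backtracking through the table gives one optimal edit sequence (3 edits):
  xmwosaex → xwosaex (del m @2)
  xwosaex → xwoaex (del s @4)
  xwoaex → xwoax (del e @5)
Edit distance = 3.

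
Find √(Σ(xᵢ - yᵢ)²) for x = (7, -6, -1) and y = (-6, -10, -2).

√(Σ(x_i - y_i)²) = √((7 - (-6))² + (-6 - (-10))² + (-1 - (-2))²)
= √(13² + 4² + 1²) = √(169 + 16 + 1) = √186 ≈ 13.6382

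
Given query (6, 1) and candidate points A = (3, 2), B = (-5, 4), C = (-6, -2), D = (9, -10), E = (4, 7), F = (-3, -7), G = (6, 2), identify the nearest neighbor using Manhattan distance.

Distances: d(A) = 4, d(B) = 14, d(C) = 15, d(D) = 14, d(E) = 8, d(F) = 17, d(G) = 1. Nearest: G = (6, 2) with distance 1.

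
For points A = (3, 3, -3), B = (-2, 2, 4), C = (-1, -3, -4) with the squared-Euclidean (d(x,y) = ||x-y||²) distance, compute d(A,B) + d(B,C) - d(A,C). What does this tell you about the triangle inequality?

d(A,B) = 5² + 1² + 7² = 75, d(B,C) = 1² + 5² + 8² = 90, d(A,C) = 4² + 6² + 1² = 53.
d(A,B) + d(B,C) - d(A,C) = 75 + 90 - 53 = 165 - 53 = 112. This is ≥ 0, so the triangle inequality holds for these points.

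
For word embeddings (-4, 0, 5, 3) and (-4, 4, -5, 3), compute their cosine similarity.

With u = (-4, 0, 5, 3), v = (-4, 4, -5, 3):
u·v = (-4)·(-4) + 0·4 + 5·(-5) + 3·3 = 16 + 0 + (-25) + 9 = 0.
|u| = √((-4)² + 0² + 5² + 3²) = √50, |v| = √((-4)² + 4² + (-5)² + 3²) = √66, so |u||v| = √(50·66) = √3300.
cos θ = (u·v)/(|u||v|) = 0/√3300 = 0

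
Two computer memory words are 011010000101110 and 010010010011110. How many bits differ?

Differing positions: 3, 8, 10, 11. Hamming distance = 4.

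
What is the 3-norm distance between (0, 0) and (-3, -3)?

(Σ|x_i - y_i|^3)^(1/3) = (|0 - (-3)|^3 + |0 - (-3)|^3)^(1/3)
= (3^3 + 3^3)^(1/3) = (27 + 27)^(1/3) = (54)^(1/3) ≈ 3.7798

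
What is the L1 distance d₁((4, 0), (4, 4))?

Σ|x_i - y_i| = |4 - 4| + |0 - 4| = 0 + 4 = 4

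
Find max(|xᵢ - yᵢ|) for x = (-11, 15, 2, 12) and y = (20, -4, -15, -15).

max(|x_i - y_i|) = max(|-11 - 20|, |15 - (-4)|, |2 - (-15)|, |12 - (-15)|) = max(31, 19, 17, 27) = 31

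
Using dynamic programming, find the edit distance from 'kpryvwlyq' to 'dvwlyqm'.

Let D[i][j] be the edit distance between the first i characters of 'kpryvwlyq' and the first j characters of 'dvwlyqm', with D[i][0] = i, D[0][j] = j, and D[i][j] = D[i-1][j-1] if the characters match, else 1 + min(D[i-1][j], D[i][j-1], D[i-1][j-1]). Filling the table (rows: prefixes of 'kpryvwlyq', columns: prefixes of 'dvwlyqm'):
     ε  d  v  w  l  y  q  m
  ε  0  1  2  3  4  5  6  7
  k  1  1  2  3  4  5  6  7
  p  2  2  2  3  4  5  6  7
  r  3  3  3  3  4  5  6  7
  y  4  4  4  4  4  4  5  6
  v  5  5  4  5  5  5  5  6
  w  6  6  5  4  5  6  6  6
  l  7  7  6  5  4  5  6  7
  y  8  8  7  6  5  4  5  6
  q  9  9  8  7  6  5  4  5
The bottom-right entry gives D[9][7] = 5, so no sequence of fewer than 5 edits works. Backtracking through the table gives one optimal edit sequence (5 edits):
  kpryvwlyq → pryvwlyq (del k @1)
  pryvwlyq → ryvwlyq (del p @1)
  ryvwlyq → yvwlyq (del r @1)
  yvwlyq → dvwlyq (sub y→d @1)
  dvwlyq → dvwlyqm (ins m @7)
Edit distance = 5.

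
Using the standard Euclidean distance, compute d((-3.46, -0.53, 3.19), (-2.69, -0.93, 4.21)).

(Σ|x_i - y_i|^2)^(1/2) = (|-3.46 - (-2.69)|^2 + |-0.53 - (-0.93)|^2 + |3.19 - 4.21|^2)^(1/2)
= (0.77^2 + 0.4^2 + 1.02^2)^(1/2) = (0.5929 + 0.16 + 1.0404)^(1/2) = (1.7933)^(1/2) ≈ 1.3391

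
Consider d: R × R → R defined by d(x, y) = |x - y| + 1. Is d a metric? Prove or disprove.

No. d fails identity of indiscernibles (specifically d(x,x) = 0): d(1, 1) = |1 - 1| + 1 = 0 + 1 = 1 ≠ 0.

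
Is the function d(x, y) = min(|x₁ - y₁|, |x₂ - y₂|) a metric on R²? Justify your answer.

No. d fails identity of indiscernibles: take x = (3, 0) and y = (3, 3). Then d(x,y) = min(|3 - 3|, |0 - 3|) = min(0, 3) = 0, yet x ≠ y.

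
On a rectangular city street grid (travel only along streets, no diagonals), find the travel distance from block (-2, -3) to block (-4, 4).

Σ|x_i - y_i| = |-2 - (-4)| + |-3 - 4| = 2 + 7 = 9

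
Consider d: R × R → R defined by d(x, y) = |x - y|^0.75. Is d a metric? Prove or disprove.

Yes. With 0 < p = 0.75 ≤ 1, d(x,y) = |x-y|^0.75 is a metric on R. Non-negativity and symmetry are immediate; |x-y|^0.75 = 0 ⟺ |x-y| = 0 ⟺ x = y. For the triangle inequality, the function t ↦ t^0.75 is subadditive on [0,∞) when p ≤ 1, so |x-z|^0.75 ≤ (|x-y| + |y-z|)^0.75 ≤ |x-y|^0.75 + |y-z|^0.75.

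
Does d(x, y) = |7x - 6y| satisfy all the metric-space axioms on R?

No. d fails symmetry: d(5, 9) = |7·5 - 6·9| = |-19| = 19, but d(9, 5) = |7·9 - 6·5| = |33| = 33. Since 19 ≠ 33, d(x,y) ≠ d(y,x) in general.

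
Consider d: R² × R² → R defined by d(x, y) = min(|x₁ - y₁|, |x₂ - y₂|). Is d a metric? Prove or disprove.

No. d fails identity of indiscernibles: take x = (-2, 0) and y = (-2, 8). Then d(x,y) = min(|-2 - (-2)|, |0 - 8|) = min(0, 8) = 0, yet x ≠ y.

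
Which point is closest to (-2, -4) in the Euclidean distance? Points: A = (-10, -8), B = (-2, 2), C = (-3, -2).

Distances: d(A) ≈ 8.9443, d(B) = 6, d(C) ≈ 2.2361. Nearest: C = (-3, -2) with distance 2.2361.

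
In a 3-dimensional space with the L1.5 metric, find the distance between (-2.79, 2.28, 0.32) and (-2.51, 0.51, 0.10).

(Σ|x_i - y_i|^1.5)^(1/1.5) = (|-2.79 - (-2.51)|^1.5 + |2.28 - 0.51|^1.5 + |0.32 - 0.1|^1.5)^(1/1.5)
= (0.28^1.5 + 1.77^1.5 + 0.22^1.5)^(1/1.5) ≈ (0.1482 + 2.3548 + 0.1032)^(1/1.5) = (2.6062)^(1/1.5) ≈ 1.8938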